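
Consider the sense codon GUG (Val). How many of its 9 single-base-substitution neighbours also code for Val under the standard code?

3

Position 1: none → 0 synonymous.
Position 2: none → 0 synonymous.
Position 3: GUU, GUC, GUA → 3 synonymous.
Total: 0 + 0 + 3 = 3.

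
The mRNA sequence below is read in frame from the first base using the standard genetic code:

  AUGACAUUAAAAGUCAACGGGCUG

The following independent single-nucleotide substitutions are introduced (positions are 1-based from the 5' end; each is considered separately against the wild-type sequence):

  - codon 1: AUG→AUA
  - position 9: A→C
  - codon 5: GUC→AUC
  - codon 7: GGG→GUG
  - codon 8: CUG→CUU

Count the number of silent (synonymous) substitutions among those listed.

Codon 1: AUG (Met) → AUA (Ile) — missense.
Codon 3: UUA (Leu) → UUC (Phe) — missense.
Codon 5: GUC (Val) → AUC (Ile) — missense.
Codon 7: GGG (Gly) → GUG (Val) — missense.
Codon 8: CUG (Leu) → CUU (Leu) — synonymous.
Synonymous: 1 of 5.

1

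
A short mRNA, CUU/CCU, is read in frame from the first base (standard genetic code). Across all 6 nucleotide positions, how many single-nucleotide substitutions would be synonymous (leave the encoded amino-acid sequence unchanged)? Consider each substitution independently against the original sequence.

6

Codon 1 (CUU, Leu): 3 synonymous substitutions.
Codon 2 (CCU, Pro): 3 synonymous substitutions.
Total: 3 + 3 = 6.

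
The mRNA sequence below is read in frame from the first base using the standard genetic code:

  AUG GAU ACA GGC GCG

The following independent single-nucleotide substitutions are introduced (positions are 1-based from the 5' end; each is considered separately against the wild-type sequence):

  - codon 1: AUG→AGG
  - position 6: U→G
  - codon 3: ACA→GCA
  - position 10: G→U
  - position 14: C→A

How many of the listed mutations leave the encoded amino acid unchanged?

Codon 1: AUG (Met) → AGG (Arg) — missense.
Codon 2: GAU (Asp) → GAG (Glu) — missense.
Codon 3: ACA (Thr) → GCA (Ala) — missense.
Codon 4: GGC (Gly) → UGC (Cys) — missense.
Codon 5: GCG (Ala) → GAG (Glu) — missense.
Synonymous: 0 of 5.

0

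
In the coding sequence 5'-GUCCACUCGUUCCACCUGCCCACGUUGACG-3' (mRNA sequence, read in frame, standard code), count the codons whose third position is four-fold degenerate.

Codon 1 GUC (Val): third position 4-fold.
Codon 2 CAC (His): third position 2-fold.
Codon 3 UCG (Ser): third position 4-fold.
Codon 4 UUC (Phe): third position 2-fold.
Codon 5 CAC (His): third position 2-fold.
Codon 6 CUG (Leu): third position 4-fold.
Codon 7 CCC (Pro): third position 4-fold.
Codon 8 ACG (Thr): third position 4-fold.
Codon 9 UUG (Leu): third position 2-fold.
Codon 10 ACG (Thr): third position 4-fold.
Four-fold degenerate third positions: 6.

6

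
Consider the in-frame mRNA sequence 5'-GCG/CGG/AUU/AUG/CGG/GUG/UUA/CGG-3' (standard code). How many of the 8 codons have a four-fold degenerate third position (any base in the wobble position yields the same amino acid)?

Codon 1 GCG (Ala): third position 4-fold.
Codon 2 CGG (Arg): third position 4-fold.
Codon 3 AUU (Ile): third position 3-fold.
Codon 4 AUG (Met): third position 1-fold.
Codon 5 CGG (Arg): third position 4-fold.
Codon 6 GUG (Val): third position 4-fold.
Codon 7 UUA (Leu): third position 2-fold.
Codon 8 CGG (Arg): third position 4-fold.
Four-fold degenerate third positions: 5.

5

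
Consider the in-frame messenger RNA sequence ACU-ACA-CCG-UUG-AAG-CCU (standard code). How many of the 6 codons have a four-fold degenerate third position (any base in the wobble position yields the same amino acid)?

4

Codon 1 ACU (Thr): third position 4-fold.
Codon 2 ACA (Thr): third position 4-fold.
Codon 3 CCG (Pro): third position 4-fold.
Codon 4 UUG (Leu): third position 2-fold.
Codon 5 AAG (Lys): third position 2-fold.
Codon 6 CCU (Pro): third position 4-fold.
Four-fold degenerate third positions: 4.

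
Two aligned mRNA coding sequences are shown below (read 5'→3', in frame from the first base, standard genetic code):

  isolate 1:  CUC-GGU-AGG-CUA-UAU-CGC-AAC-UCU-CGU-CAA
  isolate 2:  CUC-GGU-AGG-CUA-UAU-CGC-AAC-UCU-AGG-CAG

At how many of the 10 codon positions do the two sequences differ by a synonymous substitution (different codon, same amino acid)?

2

Codon 1: CUC Leu / CUC Leu — identical.
Codon 2: GGU Gly / GGU Gly — identical.
Codon 3: AGG Arg / AGG Arg — identical.
Codon 4: CUA Leu / CUA Leu — identical.
Codon 5: UAU Tyr / UAU Tyr — identical.
Codon 6: CGC Arg / CGC Arg — identical.
Codon 7: AAC Asn / AAC Asn — identical.
Codon 8: UCU Ser / UCU Ser — identical.
Codon 9: CGU Arg / AGG Arg — synonymous.
Codon 10: CAA Gln / CAG Gln — synonymous.
Synonymous differences: 2.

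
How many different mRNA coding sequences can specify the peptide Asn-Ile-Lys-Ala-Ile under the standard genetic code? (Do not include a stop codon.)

Asn: 2 codons.
Ile: 3 codons.
Lys: 2 codons.
Ala: 4 codons.
Ile: 3 codons.
2 × 3 × 2 × 4 × 3 = 144.

144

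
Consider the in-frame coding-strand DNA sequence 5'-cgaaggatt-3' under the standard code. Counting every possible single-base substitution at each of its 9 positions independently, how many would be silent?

8

Codon 1 (CGA, Arg): 4 synonymous substitutions.
Codon 2 (AGG, Arg): 2 synonymous substitutions.
Codon 3 (ATT, Ile): 2 synonymous substitutions.
Total: 4 + 2 + 2 = 8.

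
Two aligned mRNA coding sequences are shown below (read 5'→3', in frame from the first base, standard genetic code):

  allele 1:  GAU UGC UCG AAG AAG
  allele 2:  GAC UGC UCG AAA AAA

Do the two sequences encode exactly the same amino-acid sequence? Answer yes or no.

Codon 1: GAU Asp / GAC Asp — synonymous.
Codon 2: UGC Cys / UGC Cys — identical.
Codon 3: UCG Ser / UCG Ser — identical.
Codon 4: AAG Lys / AAA Lys — synonymous.
Codon 5: AAG Lys / AAA Lys — synonymous.
Nonsynonymous differences: 0 → same protein.

yes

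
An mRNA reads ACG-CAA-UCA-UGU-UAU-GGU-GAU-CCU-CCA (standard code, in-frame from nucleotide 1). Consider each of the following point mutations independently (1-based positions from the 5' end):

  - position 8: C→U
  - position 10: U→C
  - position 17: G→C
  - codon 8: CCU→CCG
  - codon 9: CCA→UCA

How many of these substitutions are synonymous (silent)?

1

Codon 3: UCA (Ser) → UUA (Leu) — missense.
Codon 4: UGU (Cys) → CGU (Arg) — missense.
Codon 6: GGU (Gly) → GCU (Ala) — missense.
Codon 8: CCU (Pro) → CCG (Pro) — synonymous.
Codon 9: CCA (Pro) → UCA (Ser) — missense.
Synonymous: 1 of 5.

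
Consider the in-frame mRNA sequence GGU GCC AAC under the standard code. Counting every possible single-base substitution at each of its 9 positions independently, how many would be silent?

7

Codon 1 (GGU, Gly): 3 synonymous substitutions.
Codon 2 (GCC, Ala): 3 synonymous substitutions.
Codon 3 (AAC, Asn): 1 synonymous substitution.
Total: 3 + 3 + 1 = 7.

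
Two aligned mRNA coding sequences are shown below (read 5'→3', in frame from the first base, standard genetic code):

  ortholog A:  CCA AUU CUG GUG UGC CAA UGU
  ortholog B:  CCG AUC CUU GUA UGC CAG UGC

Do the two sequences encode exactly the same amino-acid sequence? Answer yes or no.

yes

Codon 1: CCA Pro / CCG Pro — synonymous.
Codon 2: AUU Ile / AUC Ile — synonymous.
Codon 3: CUG Leu / CUU Leu — synonymous.
Codon 4: GUG Val / GUA Val — synonymous.
Codon 5: UGC Cys / UGC Cys — identical.
Codon 6: CAA Gln / CAG Gln — synonymous.
Codon 7: UGU Cys / UGC Cys — synonymous.
Nonsynonymous differences: 0 → same protein.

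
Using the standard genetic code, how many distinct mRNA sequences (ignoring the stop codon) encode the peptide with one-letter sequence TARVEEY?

Thr: 4 codons.
Ala: 4 codons.
Arg: 6 codons.
Val: 4 codons.
Glu: 2 codons.
Glu: 2 codons.
Tyr: 2 codons.
4 × 4 × 6 × 4 × 2 × 2 × 2 = 3072.

3072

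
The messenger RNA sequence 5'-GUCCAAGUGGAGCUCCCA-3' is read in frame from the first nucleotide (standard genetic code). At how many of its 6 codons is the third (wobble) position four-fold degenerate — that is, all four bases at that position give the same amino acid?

Codon 1 GUC (Val): third position 4-fold.
Codon 2 CAA (Gln): third position 2-fold.
Codon 3 GUG (Val): third position 4-fold.
Codon 4 GAG (Glu): third position 2-fold.
Codon 5 CUC (Leu): third position 4-fold.
Codon 6 CCA (Pro): third position 4-fold.
Four-fold degenerate third positions: 4.

4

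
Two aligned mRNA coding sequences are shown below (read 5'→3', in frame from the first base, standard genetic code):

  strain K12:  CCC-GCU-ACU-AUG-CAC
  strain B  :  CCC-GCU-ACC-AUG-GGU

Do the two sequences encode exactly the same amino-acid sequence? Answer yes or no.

no

Codon 1: CCC Pro / CCC Pro — identical.
Codon 2: GCU Ala / GCU Ala — identical.
Codon 3: ACU Thr / ACC Thr — synonymous.
Codon 4: AUG Met / AUG Met — identical.
Codon 5: CAC His / GGU Gly — nonsynonymous.
Nonsynonymous differences: 1 → different protein.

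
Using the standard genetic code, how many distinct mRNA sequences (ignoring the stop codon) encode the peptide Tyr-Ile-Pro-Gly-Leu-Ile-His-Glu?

Tyr: 2 codons.
Ile: 3 codons.
Pro: 4 codons.
Gly: 4 codons.
Leu: 6 codons.
Ile: 3 codons.
His: 2 codons.
Glu: 2 codons.
2 × 3 × 4 × 4 × 6 × 3 × 2 × 2 = 6912.

6912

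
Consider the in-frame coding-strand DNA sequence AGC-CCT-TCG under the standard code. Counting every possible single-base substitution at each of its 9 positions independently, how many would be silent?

Codon 1 (AGC, Ser): 1 synonymous substitution.
Codon 2 (CCT, Pro): 3 synonymous substitutions.
Codon 3 (TCG, Ser): 3 synonymous substitutions.
Total: 1 + 3 + 3 = 7.

7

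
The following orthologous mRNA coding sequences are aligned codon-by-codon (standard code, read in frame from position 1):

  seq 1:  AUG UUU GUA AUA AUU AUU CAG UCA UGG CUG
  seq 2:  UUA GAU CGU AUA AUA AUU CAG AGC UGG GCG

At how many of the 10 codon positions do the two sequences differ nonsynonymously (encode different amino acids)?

4

Codon 1: AUG Met / UUA Leu — nonsynonymous.
Codon 2: UUU Phe / GAU Asp — nonsynonymous.
Codon 3: GUA Val / CGU Arg — nonsynonymous.
Codon 4: AUA Ile / AUA Ile — identical.
Codon 5: AUU Ile / AUA Ile — synonymous.
Codon 6: AUU Ile / AUU Ile — identical.
Codon 7: CAG Gln / CAG Gln — identical.
Codon 8: UCA Ser / AGC Ser — synonymous.
Codon 9: UGG Trp / UGG Trp — identical.
Codon 10: CUG Leu / GCG Ala — nonsynonymous.
Nonsynonymous differences: 4.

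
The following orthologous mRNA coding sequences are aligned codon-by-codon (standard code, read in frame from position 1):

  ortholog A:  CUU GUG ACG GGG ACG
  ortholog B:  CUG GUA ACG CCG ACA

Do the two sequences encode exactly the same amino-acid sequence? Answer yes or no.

no

Codon 1: CUU Leu / CUG Leu — synonymous.
Codon 2: GUG Val / GUA Val — synonymous.
Codon 3: ACG Thr / ACG Thr — identical.
Codon 4: GGG Gly / CCG Pro — nonsynonymous.
Codon 5: ACG Thr / ACA Thr — synonymous.
Nonsynonymous differences: 1 → different protein.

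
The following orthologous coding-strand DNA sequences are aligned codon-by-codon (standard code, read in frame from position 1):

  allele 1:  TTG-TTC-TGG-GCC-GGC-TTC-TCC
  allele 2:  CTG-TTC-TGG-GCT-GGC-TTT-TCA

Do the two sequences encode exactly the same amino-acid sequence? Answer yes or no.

yes

Codon 1: TTG Leu / CTG Leu — synonymous.
Codon 2: TTC Phe / TTC Phe — identical.
Codon 3: TGG Trp / TGG Trp — identical.
Codon 4: GCC Ala / GCT Ala — synonymous.
Codon 5: GGC Gly / GGC Gly — identical.
Codon 6: TTC Phe / TTT Phe — synonymous.
Codon 7: TCC Ser / TCA Ser — synonymous.
Nonsynonymous differences: 0 → same protein.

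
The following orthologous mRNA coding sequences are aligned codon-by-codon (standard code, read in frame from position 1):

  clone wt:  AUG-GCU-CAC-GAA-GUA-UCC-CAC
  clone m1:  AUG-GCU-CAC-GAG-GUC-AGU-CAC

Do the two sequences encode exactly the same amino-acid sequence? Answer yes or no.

Codon 1: AUG Met / AUG Met — identical.
Codon 2: GCU Ala / GCU Ala — identical.
Codon 3: CAC His / CAC His — identical.
Codon 4: GAA Glu / GAG Glu — synonymous.
Codon 5: GUA Val / GUC Val — synonymous.
Codon 6: UCC Ser / AGU Ser — synonymous.
Codon 7: CAC His / CAC His — identical.
Nonsynonymous differences: 0 → same protein.

yes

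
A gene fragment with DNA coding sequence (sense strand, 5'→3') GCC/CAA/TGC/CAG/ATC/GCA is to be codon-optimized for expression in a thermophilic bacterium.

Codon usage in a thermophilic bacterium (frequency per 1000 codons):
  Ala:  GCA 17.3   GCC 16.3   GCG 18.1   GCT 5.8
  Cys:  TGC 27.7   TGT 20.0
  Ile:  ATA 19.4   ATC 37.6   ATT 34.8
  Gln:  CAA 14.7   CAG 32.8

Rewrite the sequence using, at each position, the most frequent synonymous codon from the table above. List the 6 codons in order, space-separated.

Codon 1 (Ala): best is GCG at 18.1.
Codon 2 (Gln): best is CAG at 32.8.
Codon 3 (Cys): best is TGC at 27.7.
Codon 4 (Gln): best is CAG at 32.8.
Codon 5 (Ile): best is ATC at 37.6.
Codon 6 (Ala): best is GCG at 18.1.

GCG CAG TGC CAG ATC GCG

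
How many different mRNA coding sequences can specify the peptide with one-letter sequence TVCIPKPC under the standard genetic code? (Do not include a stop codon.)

Thr: 4 codons.
Val: 4 codons.
Cys: 2 codons.
Ile: 3 codons.
Pro: 4 codons.
Lys: 2 codons.
Pro: 4 codons.
Cys: 2 codons.
4 × 4 × 2 × 3 × 4 × 2 × 4 × 2 = 6144.

6144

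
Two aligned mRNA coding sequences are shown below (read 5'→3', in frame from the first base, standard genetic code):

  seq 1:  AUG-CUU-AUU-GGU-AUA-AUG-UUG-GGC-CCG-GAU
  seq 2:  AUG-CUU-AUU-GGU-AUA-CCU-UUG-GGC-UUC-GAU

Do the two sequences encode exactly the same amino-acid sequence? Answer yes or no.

no

Codon 1: AUG Met / AUG Met — identical.
Codon 2: CUU Leu / CUU Leu — identical.
Codon 3: AUU Ile / AUU Ile — identical.
Codon 4: GGU Gly / GGU Gly — identical.
Codon 5: AUA Ile / AUA Ile — identical.
Codon 6: AUG Met / CCU Pro — nonsynonymous.
Codon 7: UUG Leu / UUG Leu — identical.
Codon 8: GGC Gly / GGC Gly — identical.
Codon 9: CCG Pro / UUC Phe — nonsynonymous.
Codon 10: GAU Asp / GAU Asp — identical.
Nonsynonymous differences: 2 → different protein.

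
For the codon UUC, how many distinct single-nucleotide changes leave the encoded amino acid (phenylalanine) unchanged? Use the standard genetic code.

Position 1: none → 0 synonymous.
Position 2: none → 0 synonymous.
Position 3: UUU → 1 synonymous.
Total: 0 + 0 + 1 = 1.

1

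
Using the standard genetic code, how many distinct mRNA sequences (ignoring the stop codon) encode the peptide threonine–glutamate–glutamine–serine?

Thr: 4 codons.
Glu: 2 codons.
Gln: 2 codons.
Ser: 6 codons.
4 × 2 × 2 × 6 = 96.

96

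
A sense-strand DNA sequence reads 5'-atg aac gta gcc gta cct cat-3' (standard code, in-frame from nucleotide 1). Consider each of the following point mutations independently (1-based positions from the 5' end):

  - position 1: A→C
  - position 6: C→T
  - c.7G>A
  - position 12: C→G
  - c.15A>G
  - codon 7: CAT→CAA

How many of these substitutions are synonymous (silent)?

3

Codon 1: ATG (Met) → CTG (Leu) — missense.
Codon 2: AAC (Asn) → AAT (Asn) — synonymous.
Codon 3: GTA (Val) → ATA (Ile) — missense.
Codon 4: GCC (Ala) → GCG (Ala) — synonymous.
Codon 5: GTA (Val) → GTG (Val) — synonymous.
Codon 7: CAT (His) → CAA (Gln) — missense.
Synonymous: 3 of 6.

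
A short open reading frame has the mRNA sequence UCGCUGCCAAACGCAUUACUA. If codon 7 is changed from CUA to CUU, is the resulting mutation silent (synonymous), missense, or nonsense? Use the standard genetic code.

Position 21 falls in codon 7: CUA → Leu.
After the substitution the codon is CUU → Leu.
Both encode Leu, so the change is synonymous.

silent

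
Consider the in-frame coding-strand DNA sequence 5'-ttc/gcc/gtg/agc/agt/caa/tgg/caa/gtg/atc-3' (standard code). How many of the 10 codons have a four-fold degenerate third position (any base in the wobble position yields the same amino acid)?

3

Codon 1 TTC (Phe): third position 2-fold.
Codon 2 GCC (Ala): third position 4-fold.
Codon 3 GTG (Val): third position 4-fold.
Codon 4 AGC (Ser): third position 2-fold.
Codon 5 AGT (Ser): third position 2-fold.
Codon 6 CAA (Gln): third position 2-fold.
Codon 7 TGG (Trp): third position 1-fold.
Codon 8 CAA (Gln): third position 2-fold.
Codon 9 GTG (Val): third position 4-fold.
Codon 10 ATC (Ile): third position 3-fold.
Four-fold degenerate third positions: 3.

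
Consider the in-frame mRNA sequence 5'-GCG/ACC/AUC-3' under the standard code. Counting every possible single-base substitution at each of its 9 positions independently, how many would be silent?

8

Codon 1 (GCG, Ala): 3 synonymous substitutions.
Codon 2 (ACC, Thr): 3 synonymous substitutions.
Codon 3 (AUC, Ile): 2 synonymous substitutions.
Total: 3 + 3 + 2 = 8.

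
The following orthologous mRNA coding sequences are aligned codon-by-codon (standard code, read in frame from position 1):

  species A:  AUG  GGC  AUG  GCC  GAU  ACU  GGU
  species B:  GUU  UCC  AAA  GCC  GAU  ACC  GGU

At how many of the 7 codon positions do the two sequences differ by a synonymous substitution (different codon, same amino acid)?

Codon 1: AUG Met / GUU Val — nonsynonymous.
Codon 2: GGC Gly / UCC Ser — nonsynonymous.
Codon 3: AUG Met / AAA Lys — nonsynonymous.
Codon 4: GCC Ala / GCC Ala — identical.
Codon 5: GAU Asp / GAU Asp — identical.
Codon 6: ACU Thr / ACC Thr — synonymous.
Codon 7: GGU Gly / GGU Gly — identical.
Synonymous differences: 1.

1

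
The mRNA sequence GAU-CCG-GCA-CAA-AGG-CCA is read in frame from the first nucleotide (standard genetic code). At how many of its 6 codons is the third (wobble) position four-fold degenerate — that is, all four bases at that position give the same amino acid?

Codon 1 GAU (Asp): third position 2-fold.
Codon 2 CCG (Pro): third position 4-fold.
Codon 3 GCA (Ala): third position 4-fold.
Codon 4 CAA (Gln): third position 2-fold.
Codon 5 AGG (Arg): third position 2-fold.
Codon 6 CCA (Pro): third position 4-fold.
Four-fold degenerate third positions: 3.

3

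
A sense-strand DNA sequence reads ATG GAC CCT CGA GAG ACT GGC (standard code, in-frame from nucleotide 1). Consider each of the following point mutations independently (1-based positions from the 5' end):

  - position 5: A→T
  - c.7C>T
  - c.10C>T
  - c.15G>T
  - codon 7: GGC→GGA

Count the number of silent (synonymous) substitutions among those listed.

Codon 2: GAC (Asp) → GTC (Val) — missense.
Codon 3: CCT (Pro) → TCT (Ser) — missense.
Codon 4: CGA (Arg) → TGA (Stop) — nonsense.
Codon 5: GAG (Glu) → GAT (Asp) — missense.
Codon 7: GGC (Gly) → GGA (Gly) — synonymous.
Synonymous: 1 of 5.

1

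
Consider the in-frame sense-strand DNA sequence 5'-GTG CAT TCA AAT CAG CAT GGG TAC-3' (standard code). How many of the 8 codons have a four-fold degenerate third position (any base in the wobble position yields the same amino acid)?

Codon 1 GTG (Val): third position 4-fold.
Codon 2 CAT (His): third position 2-fold.
Codon 3 TCA (Ser): third position 4-fold.
Codon 4 AAT (Asn): third position 2-fold.
Codon 5 CAG (Gln): third position 2-fold.
Codon 6 CAT (His): third position 2-fold.
Codon 7 GGG (Gly): third position 4-fold.
Codon 8 TAC (Tyr): third position 2-fold.
Four-fold degenerate third positions: 3.

3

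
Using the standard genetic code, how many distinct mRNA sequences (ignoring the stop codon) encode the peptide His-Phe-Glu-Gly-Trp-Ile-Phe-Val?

His: 2 codons.
Phe: 2 codons.
Glu: 2 codons.
Gly: 4 codons.
Trp: 1 codon.
Ile: 3 codons.
Phe: 2 codons.
Val: 4 codons.
2 × 2 × 2 × 4 × 1 × 3 × 2 × 4 = 768.

768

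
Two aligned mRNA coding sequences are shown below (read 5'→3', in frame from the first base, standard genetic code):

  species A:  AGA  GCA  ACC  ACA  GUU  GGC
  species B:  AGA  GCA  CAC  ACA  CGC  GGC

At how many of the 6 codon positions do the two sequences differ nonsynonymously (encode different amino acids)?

Codon 1: AGA Arg / AGA Arg — identical.
Codon 2: GCA Ala / GCA Ala — identical.
Codon 3: ACC Thr / CAC His — nonsynonymous.
Codon 4: ACA Thr / ACA Thr — identical.
Codon 5: GUU Val / CGC Arg — nonsynonymous.
Codon 6: GGC Gly / GGC Gly — identical.
Nonsynonymous differences: 2.

2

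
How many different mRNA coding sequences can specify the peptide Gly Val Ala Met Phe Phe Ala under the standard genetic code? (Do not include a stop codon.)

Gly: 4 codons.
Val: 4 codons.
Ala: 4 codons.
Met: 1 codon.
Phe: 2 codons.
Phe: 2 codons.
Ala: 4 codons.
4 × 4 × 4 × 1 × 2 × 2 × 4 = 1024.

1024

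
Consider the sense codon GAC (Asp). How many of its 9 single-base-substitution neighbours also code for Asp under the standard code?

Position 1: none → 0 synonymous.
Position 2: none → 0 synonymous.
Position 3: GAT → 1 synonymous.
Total: 0 + 0 + 1 = 1.

1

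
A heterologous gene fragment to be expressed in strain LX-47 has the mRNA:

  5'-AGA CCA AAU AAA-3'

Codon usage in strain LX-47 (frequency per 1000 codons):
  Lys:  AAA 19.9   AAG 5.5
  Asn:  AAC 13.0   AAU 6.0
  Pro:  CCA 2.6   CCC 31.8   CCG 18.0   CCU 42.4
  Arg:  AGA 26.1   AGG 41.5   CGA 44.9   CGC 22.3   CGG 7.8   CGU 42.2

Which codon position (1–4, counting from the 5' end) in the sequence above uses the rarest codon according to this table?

Codon 1 AGA (Arg): 26.1 per 1000.
Codon 2 CCA (Pro): 2.6 per 1000.
Codon 3 AAU (Asn): 6.0 per 1000.
Codon 4 AAA (Lys): 19.9 per 1000.
Lowest frequency is 2.6 at codon 2.

2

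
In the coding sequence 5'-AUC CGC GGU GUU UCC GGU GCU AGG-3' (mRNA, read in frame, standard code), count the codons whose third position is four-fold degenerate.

6

Codon 1 AUC (Ile): third position 3-fold.
Codon 2 CGC (Arg): third position 4-fold.
Codon 3 GGU (Gly): third position 4-fold.
Codon 4 GUU (Val): third position 4-fold.
Codon 5 UCC (Ser): third position 4-fold.
Codon 6 GGU (Gly): third position 4-fold.
Codon 7 GCU (Ala): third position 4-fold.
Codon 8 AGG (Arg): third position 2-fold.
Four-fold degenerate third positions: 6.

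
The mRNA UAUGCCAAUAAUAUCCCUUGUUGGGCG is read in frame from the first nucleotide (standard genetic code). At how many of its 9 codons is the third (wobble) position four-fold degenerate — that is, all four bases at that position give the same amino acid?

Codon 1 UAU (Tyr): third position 2-fold.
Codon 2 GCC (Ala): third position 4-fold.
Codon 3 AAU (Asn): third position 2-fold.
Codon 4 AAU (Asn): third position 2-fold.
Codon 5 AUC (Ile): third position 3-fold.
Codon 6 CCU (Pro): third position 4-fold.
Codon 7 UGU (Cys): third position 2-fold.
Codon 8 UGG (Trp): third position 1-fold.
Codon 9 GCG (Ala): third position 4-fold.
Four-fold degenerate third positions: 3.

3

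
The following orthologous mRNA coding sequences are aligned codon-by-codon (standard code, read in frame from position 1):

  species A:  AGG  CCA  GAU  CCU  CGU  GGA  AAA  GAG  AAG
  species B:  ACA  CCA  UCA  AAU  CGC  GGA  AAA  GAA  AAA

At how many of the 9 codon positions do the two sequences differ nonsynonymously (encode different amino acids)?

3

Codon 1: AGG Arg / ACA Thr — nonsynonymous.
Codon 2: CCA Pro / CCA Pro — identical.
Codon 3: GAU Asp / UCA Ser — nonsynonymous.
Codon 4: CCU Pro / AAU Asn — nonsynonymous.
Codon 5: CGU Arg / CGC Arg — synonymous.
Codon 6: GGA Gly / GGA Gly — identical.
Codon 7: AAA Lys / AAA Lys — identical.
Codon 8: GAG Glu / GAA Glu — synonymous.
Codon 9: AAG Lys / AAA Lys — synonymous.
Nonsynonymous differences: 3.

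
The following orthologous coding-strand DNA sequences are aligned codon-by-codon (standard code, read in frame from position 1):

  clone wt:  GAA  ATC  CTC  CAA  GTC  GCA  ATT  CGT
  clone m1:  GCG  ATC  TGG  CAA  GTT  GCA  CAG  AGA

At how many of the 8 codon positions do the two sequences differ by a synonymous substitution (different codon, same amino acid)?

2

Codon 1: GAA Glu / GCG Ala — nonsynonymous.
Codon 2: ATC Ile / ATC Ile — identical.
Codon 3: CTC Leu / TGG Trp — nonsynonymous.
Codon 4: CAA Gln / CAA Gln — identical.
Codon 5: GTC Val / GTT Val — synonymous.
Codon 6: GCA Ala / GCA Ala — identical.
Codon 7: ATT Ile / CAG Gln — nonsynonymous.
Codon 8: CGT Arg / AGA Arg — synonymous.
Synonymous differences: 2.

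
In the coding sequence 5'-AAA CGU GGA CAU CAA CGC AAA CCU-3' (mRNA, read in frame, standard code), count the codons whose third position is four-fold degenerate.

4

Codon 1 AAA (Lys): third position 2-fold.
Codon 2 CGU (Arg): third position 4-fold.
Codon 3 GGA (Gly): third position 4-fold.
Codon 4 CAU (His): third position 2-fold.
Codon 5 CAA (Gln): third position 2-fold.
Codon 6 CGC (Arg): third position 4-fold.
Codon 7 AAA (Lys): third position 2-fold.
Codon 8 CCU (Pro): third position 4-fold.
Four-fold degenerate third positions: 4.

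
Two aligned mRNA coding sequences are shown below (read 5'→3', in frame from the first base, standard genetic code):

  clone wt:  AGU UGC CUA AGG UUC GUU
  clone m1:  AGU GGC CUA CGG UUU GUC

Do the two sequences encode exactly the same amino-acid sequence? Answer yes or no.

Codon 1: AGU Ser / AGU Ser — identical.
Codon 2: UGC Cys / GGC Gly — nonsynonymous.
Codon 3: CUA Leu / CUA Leu — identical.
Codon 4: AGG Arg / CGG Arg — synonymous.
Codon 5: UUC Phe / UUU Phe — synonymous.
Codon 6: GUU Val / GUC Val — synonymous.
Nonsynonymous differences: 1 → different protein.

no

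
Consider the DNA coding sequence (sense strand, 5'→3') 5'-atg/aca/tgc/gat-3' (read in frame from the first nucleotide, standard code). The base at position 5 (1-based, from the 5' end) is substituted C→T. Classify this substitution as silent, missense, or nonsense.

Position 5 falls in codon 2: ACA → Thr.
After the substitution the codon is ATA → Ile.
Thr ≠ Ile, so this is a missense mutation.

missense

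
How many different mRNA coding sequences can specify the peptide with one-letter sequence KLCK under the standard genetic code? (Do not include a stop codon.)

Lys: 2 codons.
Leu: 6 codons.
Cys: 2 codons.
Lys: 2 codons.
2 × 6 × 2 × 2 = 48.

48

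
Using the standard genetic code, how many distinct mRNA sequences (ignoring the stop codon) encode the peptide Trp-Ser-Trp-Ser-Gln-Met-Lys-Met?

Trp: 1 codon.
Ser: 6 codons.
Trp: 1 codon.
Ser: 6 codons.
Gln: 2 codons.
Met: 1 codon.
Lys: 2 codons.
Met: 1 codon.
1 × 6 × 1 × 6 × 2 × 1 × 2 × 1 = 144.

144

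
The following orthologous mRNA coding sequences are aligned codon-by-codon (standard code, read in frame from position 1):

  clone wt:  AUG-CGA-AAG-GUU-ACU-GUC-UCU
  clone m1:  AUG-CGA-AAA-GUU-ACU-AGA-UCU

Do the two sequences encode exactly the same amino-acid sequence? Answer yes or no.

no

Codon 1: AUG Met / AUG Met — identical.
Codon 2: CGA Arg / CGA Arg — identical.
Codon 3: AAG Lys / AAA Lys — synonymous.
Codon 4: GUU Val / GUU Val — identical.
Codon 5: ACU Thr / ACU Thr — identical.
Codon 6: GUC Val / AGA Arg — nonsynonymous.
Codon 7: UCU Ser / UCU Ser — identical.
Nonsynonymous differences: 1 → different protein.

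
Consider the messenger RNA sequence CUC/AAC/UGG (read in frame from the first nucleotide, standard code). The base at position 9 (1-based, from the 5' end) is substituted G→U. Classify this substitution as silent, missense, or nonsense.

Position 9 falls in codon 3: UGG → Trp.
After the substitution the codon is UGU → Cys.
Trp ≠ Cys, so this is a missense mutation.

missense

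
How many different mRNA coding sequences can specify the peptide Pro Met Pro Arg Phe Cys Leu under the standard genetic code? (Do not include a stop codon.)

2304

Pro: 4 codons.
Met: 1 codon.
Pro: 4 codons.
Arg: 6 codons.
Phe: 2 codons.
Cys: 2 codons.
Leu: 6 codons.
4 × 1 × 4 × 6 × 2 × 2 × 6 = 2304.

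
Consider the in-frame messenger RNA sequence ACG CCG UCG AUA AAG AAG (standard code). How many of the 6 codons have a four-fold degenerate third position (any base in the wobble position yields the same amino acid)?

3

Codon 1 ACG (Thr): third position 4-fold.
Codon 2 CCG (Pro): third position 4-fold.
Codon 3 UCG (Ser): third position 4-fold.
Codon 4 AUA (Ile): third position 3-fold.
Codon 5 AAG (Lys): third position 2-fold.
Codon 6 AAG (Lys): third position 2-fold.
Four-fold degenerate third positions: 3.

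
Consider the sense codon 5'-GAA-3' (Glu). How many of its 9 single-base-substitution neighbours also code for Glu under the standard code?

1

Position 1: none → 0 synonymous.
Position 2: none → 0 synonymous.
Position 3: GAG → 1 synonymous.
Total: 0 + 0 + 1 = 1.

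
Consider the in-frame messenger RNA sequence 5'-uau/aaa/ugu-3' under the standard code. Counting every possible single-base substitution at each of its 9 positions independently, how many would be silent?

Codon 1 (UAU, Tyr): 1 synonymous substitution.
Codon 2 (AAA, Lys): 1 synonymous substitution.
Codon 3 (UGU, Cys): 1 synonymous substitution.
Total: 1 + 1 + 1 = 3.

3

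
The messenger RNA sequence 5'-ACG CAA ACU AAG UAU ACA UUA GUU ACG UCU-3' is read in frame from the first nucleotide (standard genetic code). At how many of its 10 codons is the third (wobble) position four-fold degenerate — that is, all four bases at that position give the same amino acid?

Codon 1 ACG (Thr): third position 4-fold.
Codon 2 CAA (Gln): third position 2-fold.
Codon 3 ACU (Thr): third position 4-fold.
Codon 4 AAG (Lys): third position 2-fold.
Codon 5 UAU (Tyr): third position 2-fold.
Codon 6 ACA (Thr): third position 4-fold.
Codon 7 UUA (Leu): third position 2-fold.
Codon 8 GUU (Val): third position 4-fold.
Codon 9 ACG (Thr): third position 4-fold.
Codon 10 UCU (Ser): third position 4-fold.
Four-fold degenerate third positions: 6.

6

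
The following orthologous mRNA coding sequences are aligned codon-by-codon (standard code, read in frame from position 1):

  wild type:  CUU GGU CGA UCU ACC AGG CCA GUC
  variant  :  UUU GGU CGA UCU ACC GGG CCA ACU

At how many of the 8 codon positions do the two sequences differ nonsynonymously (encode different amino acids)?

3

Codon 1: CUU Leu / UUU Phe — nonsynonymous.
Codon 2: GGU Gly / GGU Gly — identical.
Codon 3: CGA Arg / CGA Arg — identical.
Codon 4: UCU Ser / UCU Ser — identical.
Codon 5: ACC Thr / ACC Thr — identical.
Codon 6: AGG Arg / GGG Gly — nonsynonymous.
Codon 7: CCA Pro / CCA Pro — identical.
Codon 8: GUC Val / ACU Thr — nonsynonymous.
Nonsynonymous differences: 3.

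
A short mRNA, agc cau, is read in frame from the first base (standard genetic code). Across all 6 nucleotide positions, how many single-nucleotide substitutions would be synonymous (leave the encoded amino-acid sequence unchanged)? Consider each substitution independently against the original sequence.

2

Codon 1 (AGC, Ser): 1 synonymous substitution.
Codon 2 (CAU, His): 1 synonymous substitution.
Total: 1 + 1 = 2.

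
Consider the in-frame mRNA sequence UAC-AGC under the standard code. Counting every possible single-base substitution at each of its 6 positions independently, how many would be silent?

Codon 1 (UAC, Tyr): 1 synonymous substitution.
Codon 2 (AGC, Ser): 1 synonymous substitution.
Total: 1 + 1 = 2.

2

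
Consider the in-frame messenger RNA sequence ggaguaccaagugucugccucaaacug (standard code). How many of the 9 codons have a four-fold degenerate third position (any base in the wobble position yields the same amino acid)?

Codon 1 GGA (Gly): third position 4-fold.
Codon 2 GUA (Val): third position 4-fold.
Codon 3 CCA (Pro): third position 4-fold.
Codon 4 AGU (Ser): third position 2-fold.
Codon 5 GUC (Val): third position 4-fold.
Codon 6 UGC (Cys): third position 2-fold.
Codon 7 CUC (Leu): third position 4-fold.
Codon 8 AAA (Lys): third position 2-fold.
Codon 9 CUG (Leu): third position 4-fold.
Four-fold degenerate third positions: 6.

6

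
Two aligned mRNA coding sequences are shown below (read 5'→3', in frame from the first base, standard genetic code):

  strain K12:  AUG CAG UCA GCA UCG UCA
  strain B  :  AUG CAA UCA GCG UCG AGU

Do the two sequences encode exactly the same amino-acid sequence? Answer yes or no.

yes

Codon 1: AUG Met / AUG Met — identical.
Codon 2: CAG Gln / CAA Gln — synonymous.
Codon 3: UCA Ser / UCA Ser — identical.
Codon 4: GCA Ala / GCG Ala — synonymous.
Codon 5: UCG Ser / UCG Ser — identical.
Codon 6: UCA Ser / AGU Ser — synonymous.
Nonsynonymous differences: 0 → same protein.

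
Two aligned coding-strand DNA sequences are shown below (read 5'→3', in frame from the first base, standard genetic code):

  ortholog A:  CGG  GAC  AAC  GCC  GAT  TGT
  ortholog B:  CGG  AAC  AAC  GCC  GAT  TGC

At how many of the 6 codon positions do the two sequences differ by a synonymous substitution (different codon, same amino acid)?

Codon 1: CGG Arg / CGG Arg — identical.
Codon 2: GAC Asp / AAC Asn — nonsynonymous.
Codon 3: AAC Asn / AAC Asn — identical.
Codon 4: GCC Ala / GCC Ala — identical.
Codon 5: GAT Asp / GAT Asp — identical.
Codon 6: TGT Cys / TGC Cys — synonymous.
Synonymous differences: 1.

1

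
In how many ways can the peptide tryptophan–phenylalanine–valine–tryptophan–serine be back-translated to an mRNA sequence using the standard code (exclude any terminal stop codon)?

48

Trp: 1 codon.
Phe: 2 codons.
Val: 4 codons.
Trp: 1 codon.
Ser: 6 codons.
1 × 2 × 4 × 1 × 6 = 48.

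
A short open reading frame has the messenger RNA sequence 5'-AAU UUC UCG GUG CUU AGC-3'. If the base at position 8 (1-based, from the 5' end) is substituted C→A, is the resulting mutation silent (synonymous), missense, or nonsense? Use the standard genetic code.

nonsense

Position 8 falls in codon 3: UCG → Ser.
After the substitution the codon is UAG → Stop.
The new codon is a stop codon, so this is a nonsense mutation.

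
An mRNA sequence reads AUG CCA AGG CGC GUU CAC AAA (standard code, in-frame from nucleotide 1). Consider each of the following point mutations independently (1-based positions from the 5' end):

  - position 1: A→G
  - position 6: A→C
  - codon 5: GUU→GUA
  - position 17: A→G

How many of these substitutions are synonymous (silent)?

Codon 1: AUG (Met) → GUG (Val) — missense.
Codon 2: CCA (Pro) → CCC (Pro) — synonymous.
Codon 5: GUU (Val) → GUA (Val) — synonymous.
Codon 6: CAC (His) → CGC (Arg) — missense.
Synonymous: 2 of 4.

2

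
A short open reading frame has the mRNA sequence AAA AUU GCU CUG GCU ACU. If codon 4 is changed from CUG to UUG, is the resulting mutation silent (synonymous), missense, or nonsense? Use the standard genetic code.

Position 10 falls in codon 4: CUG → Leu.
After the substitution the codon is UUG → Leu.
Both encode Leu, so the change is synonymous.

silent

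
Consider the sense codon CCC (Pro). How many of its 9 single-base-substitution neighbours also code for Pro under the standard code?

Position 1: none → 0 synonymous.
Position 2: none → 0 synonymous.
Position 3: CCU, CCA, CCG → 3 synonymous.
Total: 0 + 0 + 3 = 3.

3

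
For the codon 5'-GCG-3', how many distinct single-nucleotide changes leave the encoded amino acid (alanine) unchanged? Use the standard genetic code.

3

Position 1: none → 0 synonymous.
Position 2: none → 0 synonymous.
Position 3: GCT, GCC, GCA → 3 synonymous.
Total: 0 + 0 + 3 = 3.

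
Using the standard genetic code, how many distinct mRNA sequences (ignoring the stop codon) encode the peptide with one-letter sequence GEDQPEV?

1024

Gly: 4 codons.
Glu: 2 codons.
Asp: 2 codons.
Gln: 2 codons.
Pro: 4 codons.
Glu: 2 codons.
Val: 4 codons.
4 × 2 × 2 × 2 × 4 × 2 × 4 = 1024.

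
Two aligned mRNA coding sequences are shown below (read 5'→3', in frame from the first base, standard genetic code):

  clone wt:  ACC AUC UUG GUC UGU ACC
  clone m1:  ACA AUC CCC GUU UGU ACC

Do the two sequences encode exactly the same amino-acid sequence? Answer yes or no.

Codon 1: ACC Thr / ACA Thr — synonymous.
Codon 2: AUC Ile / AUC Ile — identical.
Codon 3: UUG Leu / CCC Pro — nonsynonymous.
Codon 4: GUC Val / GUU Val — synonymous.
Codon 5: UGU Cys / UGU Cys — identical.
Codon 6: ACC Thr / ACC Thr — identical.
Nonsynonymous differences: 1 → different protein.

no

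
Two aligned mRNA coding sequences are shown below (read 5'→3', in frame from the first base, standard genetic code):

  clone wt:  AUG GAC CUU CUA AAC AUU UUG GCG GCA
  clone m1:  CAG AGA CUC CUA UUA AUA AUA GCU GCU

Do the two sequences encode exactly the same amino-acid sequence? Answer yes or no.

no

Codon 1: AUG Met / CAG Gln — nonsynonymous.
Codon 2: GAC Asp / AGA Arg — nonsynonymous.
Codon 3: CUU Leu / CUC Leu — synonymous.
Codon 4: CUA Leu / CUA Leu — identical.
Codon 5: AAC Asn / UUA Leu — nonsynonymous.
Codon 6: AUU Ile / AUA Ile — synonymous.
Codon 7: UUG Leu / AUA Ile — nonsynonymous.
Codon 8: GCG Ala / GCU Ala — synonymous.
Codon 9: GCA Ala / GCU Ala — synonymous.
Nonsynonymous differences: 4 → different protein.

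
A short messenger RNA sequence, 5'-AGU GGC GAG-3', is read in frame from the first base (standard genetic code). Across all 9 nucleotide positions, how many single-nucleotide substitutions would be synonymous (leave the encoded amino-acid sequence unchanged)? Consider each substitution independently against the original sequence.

5

Codon 1 (AGU, Ser): 1 synonymous substitution.
Codon 2 (GGC, Gly): 3 synonymous substitutions.
Codon 3 (GAG, Glu): 1 synonymous substitution.
Total: 1 + 3 + 1 = 5.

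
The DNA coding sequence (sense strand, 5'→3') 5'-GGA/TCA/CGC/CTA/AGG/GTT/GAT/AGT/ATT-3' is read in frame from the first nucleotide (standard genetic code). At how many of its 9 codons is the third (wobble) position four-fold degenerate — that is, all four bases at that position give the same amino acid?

5

Codon 1 GGA (Gly): third position 4-fold.
Codon 2 TCA (Ser): third position 4-fold.
Codon 3 CGC (Arg): third position 4-fold.
Codon 4 CTA (Leu): third position 4-fold.
Codon 5 AGG (Arg): third position 2-fold.
Codon 6 GTT (Val): third position 4-fold.
Codon 7 GAT (Asp): third position 2-fold.
Codon 8 AGT (Ser): third position 2-fold.
Codon 9 ATT (Ile): third position 3-fold.
Four-fold degenerate third positions: 5.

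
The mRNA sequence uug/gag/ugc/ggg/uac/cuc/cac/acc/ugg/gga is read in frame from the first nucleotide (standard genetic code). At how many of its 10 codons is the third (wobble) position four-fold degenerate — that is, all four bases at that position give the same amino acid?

Codon 1 UUG (Leu): third position 2-fold.
Codon 2 GAG (Glu): third position 2-fold.
Codon 3 UGC (Cys): third position 2-fold.
Codon 4 GGG (Gly): third position 4-fold.
Codon 5 UAC (Tyr): third position 2-fold.
Codon 6 CUC (Leu): third position 4-fold.
Codon 7 CAC (His): third position 2-fold.
Codon 8 ACC (Thr): third position 4-fold.
Codon 9 UGG (Trp): third position 1-fold.
Codon 10 GGA (Gly): third position 4-fold.
Four-fold degenerate third positions: 4.

4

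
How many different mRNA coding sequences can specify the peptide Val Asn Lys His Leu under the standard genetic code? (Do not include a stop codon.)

192

Val: 4 codons.
Asn: 2 codons.
Lys: 2 codons.
His: 2 codons.
Leu: 6 codons.
4 × 2 × 2 × 2 × 6 = 192.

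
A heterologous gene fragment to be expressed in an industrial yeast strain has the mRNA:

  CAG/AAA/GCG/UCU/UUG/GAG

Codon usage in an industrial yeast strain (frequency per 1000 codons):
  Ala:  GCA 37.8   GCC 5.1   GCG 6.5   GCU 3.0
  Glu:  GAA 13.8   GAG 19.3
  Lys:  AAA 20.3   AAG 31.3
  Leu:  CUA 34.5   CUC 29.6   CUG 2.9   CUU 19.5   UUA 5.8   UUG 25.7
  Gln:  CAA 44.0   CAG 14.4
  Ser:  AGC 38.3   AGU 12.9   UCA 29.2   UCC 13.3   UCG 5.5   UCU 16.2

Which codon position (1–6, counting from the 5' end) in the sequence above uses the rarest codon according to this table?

Codon 1 CAG (Gln): 14.4 per 1000.
Codon 2 AAA (Lys): 20.3 per 1000.
Codon 3 GCG (Ala): 6.5 per 1000.
Codon 4 UCU (Ser): 16.2 per 1000.
Codon 5 UUG (Leu): 25.7 per 1000.
Codon 6 GAG (Glu): 19.3 per 1000.
Lowest frequency is 6.5 at codon 3.

3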